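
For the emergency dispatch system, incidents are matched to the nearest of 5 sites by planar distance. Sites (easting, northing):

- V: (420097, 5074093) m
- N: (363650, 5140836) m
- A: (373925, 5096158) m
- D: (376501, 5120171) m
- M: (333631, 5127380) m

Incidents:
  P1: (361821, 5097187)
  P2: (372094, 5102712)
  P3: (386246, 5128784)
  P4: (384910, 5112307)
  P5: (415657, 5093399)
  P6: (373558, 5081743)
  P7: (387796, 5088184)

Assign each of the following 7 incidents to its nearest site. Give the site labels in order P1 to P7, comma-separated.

A, A, D, D, V, A, A

P1 → A (d²=147565657.00)
P2 → A (d²=46307477.00)
P3 → D (d²=169148794.00)
P4 → D (d²=132553777.00)
P5 → V (d²=392435236.00)
P6 → A (d²=207926914.00)
P7 → A (d²=255989317.00)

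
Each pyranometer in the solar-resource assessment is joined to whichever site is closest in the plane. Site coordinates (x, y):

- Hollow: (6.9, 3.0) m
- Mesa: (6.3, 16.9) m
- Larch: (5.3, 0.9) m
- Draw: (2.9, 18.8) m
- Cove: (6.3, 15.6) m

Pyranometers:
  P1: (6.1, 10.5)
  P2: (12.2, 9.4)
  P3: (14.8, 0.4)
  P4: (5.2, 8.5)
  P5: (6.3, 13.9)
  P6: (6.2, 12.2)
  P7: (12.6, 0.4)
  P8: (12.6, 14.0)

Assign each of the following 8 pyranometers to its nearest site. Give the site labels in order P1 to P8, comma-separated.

P1 → Cove (d²=26.05)
P2 → Hollow (d²=69.05)
P3 → Hollow (d²=69.17)
P4 → Hollow (d²=33.14)
P5 → Cove (d²=2.89)
P6 → Cove (d²=11.57)
P7 → Hollow (d²=39.25)
P8 → Cove (d²=42.25)

Cove, Hollow, Hollow, Hollow, Cove, Cove, Hollow, Cove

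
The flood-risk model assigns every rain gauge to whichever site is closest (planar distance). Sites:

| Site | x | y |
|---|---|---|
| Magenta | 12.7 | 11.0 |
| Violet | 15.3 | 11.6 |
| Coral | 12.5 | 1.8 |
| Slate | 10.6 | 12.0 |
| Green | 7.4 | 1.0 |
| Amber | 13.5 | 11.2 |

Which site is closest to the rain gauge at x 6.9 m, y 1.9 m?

Squared distances to each site:
Magenta: 116.450; Violet: 164.650; Coral: 31.370; Slate: 115.700; Green: 1.060; Amber: 130.050.
Minimum at Green.

Green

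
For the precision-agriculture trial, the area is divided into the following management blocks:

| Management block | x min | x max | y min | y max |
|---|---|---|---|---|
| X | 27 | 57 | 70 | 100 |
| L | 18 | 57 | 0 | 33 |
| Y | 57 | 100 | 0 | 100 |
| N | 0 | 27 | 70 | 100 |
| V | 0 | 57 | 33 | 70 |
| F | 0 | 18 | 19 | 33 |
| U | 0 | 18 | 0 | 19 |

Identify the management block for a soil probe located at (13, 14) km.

U

The point has x = 13 and y = 14.
Only U satisfies 0 ≤ x ≤ 18 and 0 ≤ y ≤ 19.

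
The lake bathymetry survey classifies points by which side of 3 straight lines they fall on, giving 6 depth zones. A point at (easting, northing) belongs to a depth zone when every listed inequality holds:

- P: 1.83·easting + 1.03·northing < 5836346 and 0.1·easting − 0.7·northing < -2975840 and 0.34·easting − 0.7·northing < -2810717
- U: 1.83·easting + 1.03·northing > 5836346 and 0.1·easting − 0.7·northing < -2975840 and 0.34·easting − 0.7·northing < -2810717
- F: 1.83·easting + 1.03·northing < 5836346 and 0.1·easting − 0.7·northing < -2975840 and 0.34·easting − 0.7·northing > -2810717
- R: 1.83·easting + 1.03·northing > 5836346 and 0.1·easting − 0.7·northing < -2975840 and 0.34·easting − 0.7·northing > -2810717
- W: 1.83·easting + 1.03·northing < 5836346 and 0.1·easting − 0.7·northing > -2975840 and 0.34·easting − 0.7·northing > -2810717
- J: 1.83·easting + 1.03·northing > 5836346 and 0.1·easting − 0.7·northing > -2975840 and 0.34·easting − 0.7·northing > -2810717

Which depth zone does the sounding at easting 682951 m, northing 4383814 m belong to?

1.83·682951 + 1.03·4383814 = 5765128.750, which is < 5836346
0.1·682951 − 0.7·4383814 = -3000374.700, which is < -2975840
0.34·682951 − 0.7·4383814 = -2836466.460, which is < -2810717
This sign pattern matches P.

P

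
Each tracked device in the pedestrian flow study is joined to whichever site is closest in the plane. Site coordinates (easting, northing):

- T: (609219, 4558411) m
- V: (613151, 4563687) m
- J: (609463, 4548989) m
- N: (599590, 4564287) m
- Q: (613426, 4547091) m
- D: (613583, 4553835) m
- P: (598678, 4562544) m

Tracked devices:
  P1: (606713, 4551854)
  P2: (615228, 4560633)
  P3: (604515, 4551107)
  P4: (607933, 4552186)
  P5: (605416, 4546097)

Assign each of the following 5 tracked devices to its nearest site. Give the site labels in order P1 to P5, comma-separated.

P1 → J (d²=15770725.00)
P2 → V (d²=13640845.00)
P3 → J (d²=28968628.00)
P4 → J (d²=12561709.00)
P5 → J (d²=24741873.00)

J, V, J, J, J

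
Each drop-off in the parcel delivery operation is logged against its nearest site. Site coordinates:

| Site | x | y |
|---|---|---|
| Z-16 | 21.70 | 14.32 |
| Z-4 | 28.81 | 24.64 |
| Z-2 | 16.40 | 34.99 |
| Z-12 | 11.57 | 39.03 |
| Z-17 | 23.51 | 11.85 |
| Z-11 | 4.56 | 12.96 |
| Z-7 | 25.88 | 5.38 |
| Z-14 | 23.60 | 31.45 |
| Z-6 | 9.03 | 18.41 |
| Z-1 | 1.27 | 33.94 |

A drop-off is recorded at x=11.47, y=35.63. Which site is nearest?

Z-12

Squared distances to each site:
Z-16: 558.769; Z-4: 421.456; Z-2: 24.714; Z-12: 11.570; Z-17: 710.450; Z-11: 561.677; Z-7: 1122.711; Z-14: 164.609; Z-6: 302.482; Z-1: 106.896.
Minimum at Z-12.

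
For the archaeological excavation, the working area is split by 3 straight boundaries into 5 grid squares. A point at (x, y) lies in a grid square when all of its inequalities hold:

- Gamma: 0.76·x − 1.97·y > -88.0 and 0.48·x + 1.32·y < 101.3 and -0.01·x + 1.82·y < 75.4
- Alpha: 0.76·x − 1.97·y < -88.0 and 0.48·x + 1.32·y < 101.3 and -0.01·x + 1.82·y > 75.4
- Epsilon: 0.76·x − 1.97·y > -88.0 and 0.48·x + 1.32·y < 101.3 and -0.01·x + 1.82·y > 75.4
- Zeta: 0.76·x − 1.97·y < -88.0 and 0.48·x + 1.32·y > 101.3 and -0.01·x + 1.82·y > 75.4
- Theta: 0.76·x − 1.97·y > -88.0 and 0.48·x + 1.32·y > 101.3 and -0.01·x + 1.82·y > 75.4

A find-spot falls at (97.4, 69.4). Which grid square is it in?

0.76·97.4 − 1.97·69.4 = -62.694, which is > -88.0
0.48·97.4 + 1.32·69.4 = 138.360, which is > 101.3
-0.01·97.4 + 1.82·69.4 = 125.334, which is > 75.4
This sign pattern matches Theta.

Theta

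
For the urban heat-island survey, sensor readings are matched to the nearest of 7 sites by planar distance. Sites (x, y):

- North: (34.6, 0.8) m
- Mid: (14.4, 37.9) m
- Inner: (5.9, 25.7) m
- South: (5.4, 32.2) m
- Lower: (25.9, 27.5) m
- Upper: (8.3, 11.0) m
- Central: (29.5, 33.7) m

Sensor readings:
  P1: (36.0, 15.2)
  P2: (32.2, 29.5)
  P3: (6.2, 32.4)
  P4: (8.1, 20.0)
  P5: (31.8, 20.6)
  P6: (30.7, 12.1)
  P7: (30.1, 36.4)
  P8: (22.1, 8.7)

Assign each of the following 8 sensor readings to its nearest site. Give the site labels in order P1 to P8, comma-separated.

P1 → North (d²=209.32)
P2 → Central (d²=24.93)
P3 → South (d²=0.68)
P4 → Inner (d²=37.33)
P5 → Lower (d²=82.42)
P6 → North (d²=142.90)
P7 → Central (d²=7.65)
P8 → Upper (d²=195.73)

North, Central, South, Inner, Lower, North, Central, Upper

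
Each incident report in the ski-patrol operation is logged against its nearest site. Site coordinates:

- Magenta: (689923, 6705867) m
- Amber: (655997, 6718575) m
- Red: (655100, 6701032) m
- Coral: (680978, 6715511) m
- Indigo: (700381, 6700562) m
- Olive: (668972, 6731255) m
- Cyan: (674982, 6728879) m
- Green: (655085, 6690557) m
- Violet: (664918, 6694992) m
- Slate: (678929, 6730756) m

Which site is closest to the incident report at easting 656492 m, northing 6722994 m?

Squared distances to each site:
Magenta: 1410965890.000; Amber: 19772586.000; Red: 484267108.000; Coral: 655559485.000; Indigo: 2429438945.000; Olive: 223994521.000; Cyan: 376513325.000; Green: 1054138618.000; Violet: 855109480.000; Slate: 563667613.000.
Minimum at Amber.

Amber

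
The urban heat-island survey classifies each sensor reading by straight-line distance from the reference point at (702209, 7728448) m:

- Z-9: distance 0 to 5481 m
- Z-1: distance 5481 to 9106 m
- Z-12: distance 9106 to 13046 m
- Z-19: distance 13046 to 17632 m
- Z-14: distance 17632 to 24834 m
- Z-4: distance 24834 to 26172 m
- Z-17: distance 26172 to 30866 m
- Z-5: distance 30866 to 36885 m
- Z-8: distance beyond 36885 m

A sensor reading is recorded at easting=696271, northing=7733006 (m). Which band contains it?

Distance = √((696271−702209)² + (7733006−7728448)²) = √(35259844.000 + 20775364.000) = 7485.667 m.
5481 ≤ 7485.667 < 9106 → Z-1.

Z-1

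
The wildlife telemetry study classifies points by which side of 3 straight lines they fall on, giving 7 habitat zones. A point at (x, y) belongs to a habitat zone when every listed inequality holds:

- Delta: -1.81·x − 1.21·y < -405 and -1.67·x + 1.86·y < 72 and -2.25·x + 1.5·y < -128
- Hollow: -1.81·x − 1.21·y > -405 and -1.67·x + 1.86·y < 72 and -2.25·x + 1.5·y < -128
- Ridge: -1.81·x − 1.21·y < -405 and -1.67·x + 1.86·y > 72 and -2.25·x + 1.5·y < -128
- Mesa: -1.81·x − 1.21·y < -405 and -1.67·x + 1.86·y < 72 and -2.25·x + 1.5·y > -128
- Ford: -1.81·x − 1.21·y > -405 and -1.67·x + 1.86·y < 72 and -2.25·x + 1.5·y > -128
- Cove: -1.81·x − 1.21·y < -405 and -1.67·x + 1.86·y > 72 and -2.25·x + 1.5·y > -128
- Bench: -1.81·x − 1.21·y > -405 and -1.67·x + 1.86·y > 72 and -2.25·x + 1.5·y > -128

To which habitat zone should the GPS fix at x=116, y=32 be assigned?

-1.81·116 − 1.21·32 = -248.680, which is > -405
-1.67·116 + 1.86·32 = -134.200, which is < 72
-2.25·116 + 1.5·32 = -213.000, which is < -128
This sign pattern matches Hollow.

Hollow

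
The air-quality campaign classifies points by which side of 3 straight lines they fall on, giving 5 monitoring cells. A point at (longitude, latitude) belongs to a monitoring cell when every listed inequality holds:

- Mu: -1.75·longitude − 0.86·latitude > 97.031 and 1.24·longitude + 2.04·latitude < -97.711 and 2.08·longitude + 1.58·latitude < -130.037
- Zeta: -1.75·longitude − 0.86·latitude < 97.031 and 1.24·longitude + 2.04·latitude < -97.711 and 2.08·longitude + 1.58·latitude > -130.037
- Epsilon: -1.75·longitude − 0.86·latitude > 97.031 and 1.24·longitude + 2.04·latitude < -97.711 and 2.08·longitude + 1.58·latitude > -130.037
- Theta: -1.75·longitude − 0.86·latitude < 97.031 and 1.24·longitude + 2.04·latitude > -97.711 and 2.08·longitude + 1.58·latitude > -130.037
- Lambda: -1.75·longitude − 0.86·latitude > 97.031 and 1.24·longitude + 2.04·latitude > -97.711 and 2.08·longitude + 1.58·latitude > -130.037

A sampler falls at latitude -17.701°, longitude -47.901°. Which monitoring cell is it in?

-1.75·-47.901 − 0.86·-17.701 = 99.050, which is > 97.031
1.24·-47.901 + 2.04·-17.701 = -95.507, which is > -97.711
2.08·-47.901 + 1.58·-17.701 = -127.602, which is > -130.037
This sign pattern matches Lambda.

Lambda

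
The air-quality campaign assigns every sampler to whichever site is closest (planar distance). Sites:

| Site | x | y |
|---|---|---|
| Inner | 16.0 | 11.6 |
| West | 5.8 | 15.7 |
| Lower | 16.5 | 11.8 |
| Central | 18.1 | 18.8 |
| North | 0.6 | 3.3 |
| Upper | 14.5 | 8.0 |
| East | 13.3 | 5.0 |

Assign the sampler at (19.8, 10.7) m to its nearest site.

Lower

Squared distances to each site:
Inner: 15.250; West: 221.000; Lower: 12.100; Central: 68.500; North: 423.400; Upper: 35.380; East: 74.740.
Minimum at Lower.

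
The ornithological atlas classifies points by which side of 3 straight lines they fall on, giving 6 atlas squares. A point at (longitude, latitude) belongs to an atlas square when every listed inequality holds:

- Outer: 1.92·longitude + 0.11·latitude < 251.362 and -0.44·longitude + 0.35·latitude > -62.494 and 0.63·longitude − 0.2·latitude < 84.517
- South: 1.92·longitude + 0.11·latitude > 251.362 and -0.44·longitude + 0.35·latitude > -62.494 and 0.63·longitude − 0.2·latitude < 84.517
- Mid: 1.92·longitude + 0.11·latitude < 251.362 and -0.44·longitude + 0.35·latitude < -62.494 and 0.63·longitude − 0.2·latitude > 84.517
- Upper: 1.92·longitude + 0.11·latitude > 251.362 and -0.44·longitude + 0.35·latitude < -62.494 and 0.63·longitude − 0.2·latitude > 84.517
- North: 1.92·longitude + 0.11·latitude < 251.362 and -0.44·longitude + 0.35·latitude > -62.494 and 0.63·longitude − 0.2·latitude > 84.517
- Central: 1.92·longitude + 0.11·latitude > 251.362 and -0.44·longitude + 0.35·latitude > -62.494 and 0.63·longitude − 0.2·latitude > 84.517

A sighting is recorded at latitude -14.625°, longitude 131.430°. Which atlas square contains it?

Mid

1.92·131.430 + 0.11·-14.625 = 250.737, which is < 251.362
-0.44·131.430 + 0.35·-14.625 = -62.948, which is < -62.494
0.63·131.430 − 0.2·-14.625 = 85.726, which is > 84.517
This sign pattern matches Mid.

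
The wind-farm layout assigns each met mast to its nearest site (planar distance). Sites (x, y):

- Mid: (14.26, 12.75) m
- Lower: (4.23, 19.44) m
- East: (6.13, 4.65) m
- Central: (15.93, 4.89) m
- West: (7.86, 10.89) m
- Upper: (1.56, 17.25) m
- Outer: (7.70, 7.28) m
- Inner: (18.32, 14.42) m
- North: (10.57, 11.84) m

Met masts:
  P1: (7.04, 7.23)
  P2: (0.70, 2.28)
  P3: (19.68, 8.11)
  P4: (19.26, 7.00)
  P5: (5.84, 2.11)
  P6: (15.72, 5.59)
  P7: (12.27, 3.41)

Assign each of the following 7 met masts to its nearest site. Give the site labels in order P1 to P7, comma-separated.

P1 → Outer (d²=0.44)
P2 → East (d²=35.10)
P3 → Central (d²=24.43)
P4 → Central (d²=15.54)
P5 → East (d²=6.54)
P6 → Central (d²=0.53)
P7 → Central (d²=15.59)

Outer, East, Central, Central, East, Central, Central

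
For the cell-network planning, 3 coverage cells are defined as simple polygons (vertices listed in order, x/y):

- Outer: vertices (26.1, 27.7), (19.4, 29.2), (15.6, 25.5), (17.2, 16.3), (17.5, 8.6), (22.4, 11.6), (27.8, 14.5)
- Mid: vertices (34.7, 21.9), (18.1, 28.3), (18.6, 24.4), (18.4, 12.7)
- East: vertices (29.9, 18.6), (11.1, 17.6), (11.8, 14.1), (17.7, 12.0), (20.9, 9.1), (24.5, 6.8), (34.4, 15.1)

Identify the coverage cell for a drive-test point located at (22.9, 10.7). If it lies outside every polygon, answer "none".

East

Cast a ray rightward from (22.9, 10.7). For each polygon, the edges (by vertex number in listed order) whose endpoints lie on opposite sides of y = 10.7, where each meets that height, and whether that is right or left of the point:
Outer: 4–5 at x≈17.42 (left), 5–6 at x≈20.93 (left) → 0 crossings.
Mid: no edge straddles that height → 0 crossings.
East: 4–5 at x≈19.13 (left), 6–7 at x≈29.15 (right) → 1 crossing.
Only East has an odd count, so the point is inside East.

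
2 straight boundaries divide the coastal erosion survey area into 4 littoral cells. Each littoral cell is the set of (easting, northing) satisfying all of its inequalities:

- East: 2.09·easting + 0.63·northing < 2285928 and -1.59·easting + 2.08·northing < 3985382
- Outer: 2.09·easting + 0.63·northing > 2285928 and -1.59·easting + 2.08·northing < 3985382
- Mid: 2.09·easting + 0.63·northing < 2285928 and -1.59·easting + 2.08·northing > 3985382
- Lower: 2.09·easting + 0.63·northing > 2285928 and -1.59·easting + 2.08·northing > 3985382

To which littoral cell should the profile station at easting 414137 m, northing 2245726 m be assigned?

2.09·414137 + 0.63·2245726 = 2280353.710, which is < 2285928
-1.59·414137 + 2.08·2245726 = 4012632.250, which is > 3985382
This sign pattern matches Mid.

Mid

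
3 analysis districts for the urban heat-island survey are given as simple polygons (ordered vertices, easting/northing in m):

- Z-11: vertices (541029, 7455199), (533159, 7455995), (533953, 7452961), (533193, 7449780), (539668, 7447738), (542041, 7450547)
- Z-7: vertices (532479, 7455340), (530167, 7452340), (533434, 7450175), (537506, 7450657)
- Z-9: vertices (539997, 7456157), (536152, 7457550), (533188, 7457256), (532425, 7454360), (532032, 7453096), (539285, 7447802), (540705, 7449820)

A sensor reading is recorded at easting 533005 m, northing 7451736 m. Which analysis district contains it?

Z-7

Cast a ray rightward from (533005, 7451736). For each polygon, the edges (by vertex number in listed order) whose endpoints lie on opposite sides of northing = 7451736, where each meets that height, and whether that is right or left of the point:
Z-11: 3–4 at easting≈533660.3 (right), 6–1 at easting≈541782.3 (right) → 2 crossings.
Z-7: 2–3 at easting≈531078.4 (left), 4–1 at easting≈536347.7 (right) → 1 crossing.
Z-9: 5–6 at easting≈533895.3 (right), 7–1 at easting≈540490.9 (right) → 2 crossings.
Only Z-7 has an odd count, so the point is inside Z-7.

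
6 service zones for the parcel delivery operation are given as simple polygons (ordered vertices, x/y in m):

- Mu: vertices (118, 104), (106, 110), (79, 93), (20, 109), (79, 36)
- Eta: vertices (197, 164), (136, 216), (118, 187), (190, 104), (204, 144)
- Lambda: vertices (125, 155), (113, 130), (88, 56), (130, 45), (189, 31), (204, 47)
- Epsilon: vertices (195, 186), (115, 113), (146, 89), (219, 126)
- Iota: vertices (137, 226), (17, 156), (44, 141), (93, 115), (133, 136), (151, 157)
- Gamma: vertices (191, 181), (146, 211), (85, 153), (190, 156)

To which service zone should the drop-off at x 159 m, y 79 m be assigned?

Lambda

Cast a ray rightward from (159, 79). For each polygon, the edges (by vertex number in listed order) whose endpoints lie on opposite sides of y = 79, where each meets that height, and whether that is right or left of the point:
Mu: 4–5 at x≈44.2 (left), 5–1 at x≈103.7 (left) → 0 crossings.
Eta: no edge straddles that height → 0 crossings.
Lambda: 2–3 at x≈95.8 (left), 6–1 at x≈180.6 (right) → 1 crossing.
Epsilon: no edge straddles that height → 0 crossings.
Iota: no edge straddles that height → 0 crossings.
Gamma: no edge straddles that height → 0 crossings.
Only Lambda has an odd count, so the point is inside Lambda.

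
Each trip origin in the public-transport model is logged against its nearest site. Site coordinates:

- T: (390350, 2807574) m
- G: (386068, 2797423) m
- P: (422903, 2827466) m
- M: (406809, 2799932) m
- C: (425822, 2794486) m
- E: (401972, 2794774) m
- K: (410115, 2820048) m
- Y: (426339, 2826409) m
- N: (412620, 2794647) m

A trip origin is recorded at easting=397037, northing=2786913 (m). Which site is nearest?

Squared distances to each site:
T: 471592890.000; G: 230779061.000; P: 2313595765.000; M: 264986345.000; C: 885926554.000; E: 86149546.000; K: 1268962309.000; Y: 2418541220.000; N: 302644645.000.
Minimum at E.

E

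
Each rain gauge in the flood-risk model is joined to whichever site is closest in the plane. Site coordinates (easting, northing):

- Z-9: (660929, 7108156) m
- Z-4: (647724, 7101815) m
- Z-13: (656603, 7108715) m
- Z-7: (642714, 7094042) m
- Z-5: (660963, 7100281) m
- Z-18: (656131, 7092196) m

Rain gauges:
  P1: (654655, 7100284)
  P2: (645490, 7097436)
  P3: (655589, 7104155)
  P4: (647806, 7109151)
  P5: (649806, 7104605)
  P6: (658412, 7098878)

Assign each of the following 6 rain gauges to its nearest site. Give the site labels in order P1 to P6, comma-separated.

Z-5, Z-7, Z-13, Z-4, Z-4, Z-5

P1 → Z-5 (d²=39790873.00)
P2 → Z-7 (d²=19225412.00)
P3 → Z-13 (d²=21821796.00)
P4 → Z-4 (d²=53823620.00)
P5 → Z-4 (d²=12118824.00)
P6 → Z-5 (d²=8476010.00)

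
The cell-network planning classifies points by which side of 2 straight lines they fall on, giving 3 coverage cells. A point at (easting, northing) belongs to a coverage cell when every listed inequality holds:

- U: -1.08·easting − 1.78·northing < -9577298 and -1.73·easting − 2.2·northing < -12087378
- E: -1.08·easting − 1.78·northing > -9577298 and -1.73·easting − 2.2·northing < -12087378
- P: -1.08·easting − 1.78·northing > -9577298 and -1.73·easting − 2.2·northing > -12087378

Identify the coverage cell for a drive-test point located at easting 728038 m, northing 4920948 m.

-1.08·728038 − 1.78·4920948 = -9545568.480, which is > -9577298
-1.73·728038 − 2.2·4920948 = -12085591.340, which is > -12087378
This sign pattern matches P.

P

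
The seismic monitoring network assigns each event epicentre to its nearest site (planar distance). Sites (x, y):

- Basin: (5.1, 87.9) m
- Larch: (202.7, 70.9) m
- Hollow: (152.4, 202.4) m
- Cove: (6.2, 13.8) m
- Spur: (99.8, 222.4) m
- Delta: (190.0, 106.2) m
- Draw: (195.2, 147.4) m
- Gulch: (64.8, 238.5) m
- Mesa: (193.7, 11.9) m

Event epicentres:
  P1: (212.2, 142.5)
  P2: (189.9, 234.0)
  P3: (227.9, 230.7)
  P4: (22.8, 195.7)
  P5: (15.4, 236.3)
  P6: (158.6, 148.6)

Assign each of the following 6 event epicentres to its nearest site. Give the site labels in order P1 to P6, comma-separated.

P1 → Draw (d²=313.01)
P2 → Hollow (d²=2404.81)
P3 → Hollow (d²=6501.14)
P4 → Gulch (d²=3595.84)
P5 → Gulch (d²=2445.20)
P6 → Draw (d²=1341.00)

Draw, Hollow, Hollow, Gulch, Gulch, Draw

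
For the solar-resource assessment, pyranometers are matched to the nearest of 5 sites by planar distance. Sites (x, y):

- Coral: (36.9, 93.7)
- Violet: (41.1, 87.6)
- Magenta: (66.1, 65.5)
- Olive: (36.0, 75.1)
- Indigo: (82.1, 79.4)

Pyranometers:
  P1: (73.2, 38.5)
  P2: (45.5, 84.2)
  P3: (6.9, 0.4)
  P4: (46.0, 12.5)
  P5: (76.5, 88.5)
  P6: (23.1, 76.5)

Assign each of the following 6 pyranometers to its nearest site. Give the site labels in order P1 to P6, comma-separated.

Magenta, Violet, Olive, Magenta, Indigo, Olive

P1 → Magenta (d²=779.41)
P2 → Violet (d²=30.92)
P3 → Olive (d²=6426.90)
P4 → Magenta (d²=3213.01)
P5 → Indigo (d²=114.17)
P6 → Olive (d²=168.37)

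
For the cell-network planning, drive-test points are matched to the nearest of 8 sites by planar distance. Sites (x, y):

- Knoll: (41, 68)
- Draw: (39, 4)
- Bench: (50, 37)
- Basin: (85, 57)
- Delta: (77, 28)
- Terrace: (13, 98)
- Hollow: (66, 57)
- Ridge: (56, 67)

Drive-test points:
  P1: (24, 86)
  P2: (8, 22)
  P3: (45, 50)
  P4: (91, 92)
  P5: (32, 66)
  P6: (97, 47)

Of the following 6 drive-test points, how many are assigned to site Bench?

P1 → Terrace
P2 → Draw
P3 → Bench
P4 → Basin
P5 → Knoll
P6 → Basin
1 of the 6 goes to Bench.

1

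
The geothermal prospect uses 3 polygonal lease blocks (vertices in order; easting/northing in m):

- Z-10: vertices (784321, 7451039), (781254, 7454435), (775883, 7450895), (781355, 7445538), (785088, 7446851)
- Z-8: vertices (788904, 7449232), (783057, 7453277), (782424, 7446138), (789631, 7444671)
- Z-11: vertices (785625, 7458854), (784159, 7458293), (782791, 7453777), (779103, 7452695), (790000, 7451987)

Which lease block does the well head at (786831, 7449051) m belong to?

Z-8

Cast a ray rightward from (786831, 7449051). For each polygon, the edges (by vertex number in listed order) whose endpoints lie on opposite sides of northing = 7449051, where each meets that height, and whether that is right or left of the point:
Z-10: 3–4 at easting≈777766.6 (left), 5–1 at easting≈784685.1 (left) → 0 crossings.
Z-8: 2–3 at easting≈782682.3 (left), 4–1 at easting≈788932.9 (right) → 1 crossing.
Z-11: no edge straddles that height → 0 crossings.
Only Z-8 has an odd count, so the point is inside Z-8.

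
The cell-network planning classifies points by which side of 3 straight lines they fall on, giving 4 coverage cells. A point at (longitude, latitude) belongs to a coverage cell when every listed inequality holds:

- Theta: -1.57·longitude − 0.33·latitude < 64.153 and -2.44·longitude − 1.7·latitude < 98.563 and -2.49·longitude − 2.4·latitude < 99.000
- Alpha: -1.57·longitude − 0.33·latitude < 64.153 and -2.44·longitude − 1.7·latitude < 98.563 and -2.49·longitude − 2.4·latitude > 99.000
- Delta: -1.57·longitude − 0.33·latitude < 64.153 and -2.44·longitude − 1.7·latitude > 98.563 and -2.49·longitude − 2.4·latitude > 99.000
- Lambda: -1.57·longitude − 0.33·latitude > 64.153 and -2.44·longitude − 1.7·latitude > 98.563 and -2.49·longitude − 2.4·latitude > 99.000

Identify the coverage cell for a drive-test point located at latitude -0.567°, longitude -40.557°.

-1.57·-40.557 − 0.33·-0.567 = 63.862, which is < 64.153
-2.44·-40.557 − 1.7·-0.567 = 99.923, which is > 98.563
-2.49·-40.557 − 2.4·-0.567 = 102.348, which is > 99.000
This sign pattern matches Delta.

Delta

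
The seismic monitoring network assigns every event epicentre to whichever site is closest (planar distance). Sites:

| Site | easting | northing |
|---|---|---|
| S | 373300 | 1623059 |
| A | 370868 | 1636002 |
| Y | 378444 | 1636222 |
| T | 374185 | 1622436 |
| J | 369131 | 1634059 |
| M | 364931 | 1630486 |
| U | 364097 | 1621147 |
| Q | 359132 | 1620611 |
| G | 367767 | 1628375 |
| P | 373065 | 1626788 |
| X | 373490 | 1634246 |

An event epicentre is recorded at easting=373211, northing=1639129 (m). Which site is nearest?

Squared distances to each site:
S: 258252821.000; A: 15267778.000; Y: 35834938.000; T: 279604925.000; J: 42351300.000; M: 143259849.000; U: 406417320.000; Q: 541134565.000; G: 145285652.000; P: 152321597.000; X: 23921530.000.
Minimum at A.

A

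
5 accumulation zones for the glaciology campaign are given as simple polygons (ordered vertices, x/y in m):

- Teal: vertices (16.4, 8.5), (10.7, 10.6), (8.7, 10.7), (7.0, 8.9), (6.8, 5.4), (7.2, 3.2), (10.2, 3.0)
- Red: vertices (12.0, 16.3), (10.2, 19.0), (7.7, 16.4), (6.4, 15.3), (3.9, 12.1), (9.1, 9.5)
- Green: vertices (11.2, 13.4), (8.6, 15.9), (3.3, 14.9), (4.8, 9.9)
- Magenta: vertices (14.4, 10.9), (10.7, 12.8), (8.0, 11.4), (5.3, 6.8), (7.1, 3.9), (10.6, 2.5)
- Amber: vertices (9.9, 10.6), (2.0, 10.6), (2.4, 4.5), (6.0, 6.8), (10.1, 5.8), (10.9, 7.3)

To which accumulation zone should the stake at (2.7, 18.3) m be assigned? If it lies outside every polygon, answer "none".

none

Cast a ray rightward from (2.7, 18.3). For each polygon, the edges (by vertex number in listed order) whose endpoints lie on opposite sides of y = 18.3, where each meets that height, and whether that is right or left of the point:
Teal: no edge straddles that height → 0 crossings.
Red: 1–2 at x≈10.67 (right), 2–3 at x≈9.53 (right) → 2 crossings.
Green: no edge straddles that height → 0 crossings.
Magenta: no edge straddles that height → 0 crossings.
Amber: no edge straddles that height → 0 crossings.
All counts are even, so the point lies outside every listed polygon.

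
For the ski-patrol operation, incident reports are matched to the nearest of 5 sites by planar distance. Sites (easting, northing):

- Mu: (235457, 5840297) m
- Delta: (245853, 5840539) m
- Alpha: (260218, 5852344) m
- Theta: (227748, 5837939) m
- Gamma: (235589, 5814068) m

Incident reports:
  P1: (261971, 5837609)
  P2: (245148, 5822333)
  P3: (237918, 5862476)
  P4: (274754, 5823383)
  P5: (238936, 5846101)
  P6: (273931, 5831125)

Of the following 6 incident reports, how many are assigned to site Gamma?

P1 → Alpha
P2 → Gamma
P3 → Mu
P4 → Alpha
P5 → Mu
P6 → Alpha
1 of the 6 goes to Gamma.

1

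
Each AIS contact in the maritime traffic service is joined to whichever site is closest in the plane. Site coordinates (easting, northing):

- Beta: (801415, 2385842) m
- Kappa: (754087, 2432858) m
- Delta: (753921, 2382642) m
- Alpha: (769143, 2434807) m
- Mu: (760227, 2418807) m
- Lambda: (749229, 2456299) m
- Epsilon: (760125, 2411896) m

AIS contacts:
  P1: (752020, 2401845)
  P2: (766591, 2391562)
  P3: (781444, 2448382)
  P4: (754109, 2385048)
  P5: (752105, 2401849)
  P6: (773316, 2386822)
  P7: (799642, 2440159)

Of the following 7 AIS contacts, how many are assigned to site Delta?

P1 → Epsilon
P2 → Delta
P3 → Alpha
P4 → Delta
P5 → Epsilon
P6 → Delta
P7 → Alpha
3 of the 7 go to Delta.

3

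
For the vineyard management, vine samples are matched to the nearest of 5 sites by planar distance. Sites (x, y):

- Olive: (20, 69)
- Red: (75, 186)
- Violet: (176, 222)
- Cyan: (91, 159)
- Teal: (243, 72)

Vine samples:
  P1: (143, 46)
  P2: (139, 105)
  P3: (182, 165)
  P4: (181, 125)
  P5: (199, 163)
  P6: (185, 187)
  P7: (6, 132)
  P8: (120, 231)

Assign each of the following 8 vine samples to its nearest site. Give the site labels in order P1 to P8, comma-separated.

Teal, Cyan, Violet, Teal, Violet, Violet, Olive, Violet

P1 → Teal (d²=10676.00)
P2 → Cyan (d²=5220.00)
P3 → Violet (d²=3285.00)
P4 → Teal (d²=6653.00)
P5 → Violet (d²=4010.00)
P6 → Violet (d²=1306.00)
P7 → Olive (d²=4165.00)
P8 → Violet (d²=3217.00)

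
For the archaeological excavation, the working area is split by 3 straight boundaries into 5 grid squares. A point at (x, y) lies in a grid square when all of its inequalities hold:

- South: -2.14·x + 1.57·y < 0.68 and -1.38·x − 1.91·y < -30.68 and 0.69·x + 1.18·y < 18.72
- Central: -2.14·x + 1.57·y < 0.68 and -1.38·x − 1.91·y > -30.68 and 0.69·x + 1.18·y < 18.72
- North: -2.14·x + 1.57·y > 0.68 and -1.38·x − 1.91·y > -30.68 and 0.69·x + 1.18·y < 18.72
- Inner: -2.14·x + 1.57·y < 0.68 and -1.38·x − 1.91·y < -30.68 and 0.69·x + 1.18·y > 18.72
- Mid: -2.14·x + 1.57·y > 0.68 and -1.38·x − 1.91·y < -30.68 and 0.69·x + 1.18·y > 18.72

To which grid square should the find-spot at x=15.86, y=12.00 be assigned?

-2.14·15.86 + 1.57·12.00 = -15.100, which is < 0.68
-1.38·15.86 − 1.91·12.00 = -44.807, which is < -30.68
0.69·15.86 + 1.18·12.00 = 25.103, which is > 18.72
This sign pattern matches Inner.

Inner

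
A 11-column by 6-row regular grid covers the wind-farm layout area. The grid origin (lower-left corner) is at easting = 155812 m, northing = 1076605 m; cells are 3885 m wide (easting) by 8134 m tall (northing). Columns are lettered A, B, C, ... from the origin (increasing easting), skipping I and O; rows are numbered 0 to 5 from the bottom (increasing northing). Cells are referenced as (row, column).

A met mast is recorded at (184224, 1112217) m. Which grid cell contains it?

(4, H)

Column index: ⌊(184224 − 155812) / 3885⌋ = ⌊7.313⌋ = 7 → column H
Row offset from origin: ⌊(1112217 − 1076605) / 8134⌋ = ⌊4.378⌋ = 4 → row 4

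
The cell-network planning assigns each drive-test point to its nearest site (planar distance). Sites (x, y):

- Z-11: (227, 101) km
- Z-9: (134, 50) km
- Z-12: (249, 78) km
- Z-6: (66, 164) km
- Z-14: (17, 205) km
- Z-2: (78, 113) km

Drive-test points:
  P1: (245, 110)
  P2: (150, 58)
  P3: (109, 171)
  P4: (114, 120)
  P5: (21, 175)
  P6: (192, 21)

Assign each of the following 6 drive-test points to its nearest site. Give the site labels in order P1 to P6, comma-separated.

Z-11, Z-9, Z-6, Z-2, Z-14, Z-9

P1 → Z-11 (d²=405.00)
P2 → Z-9 (d²=320.00)
P3 → Z-6 (d²=1898.00)
P4 → Z-2 (d²=1345.00)
P5 → Z-14 (d²=916.00)
P6 → Z-9 (d²=4205.00)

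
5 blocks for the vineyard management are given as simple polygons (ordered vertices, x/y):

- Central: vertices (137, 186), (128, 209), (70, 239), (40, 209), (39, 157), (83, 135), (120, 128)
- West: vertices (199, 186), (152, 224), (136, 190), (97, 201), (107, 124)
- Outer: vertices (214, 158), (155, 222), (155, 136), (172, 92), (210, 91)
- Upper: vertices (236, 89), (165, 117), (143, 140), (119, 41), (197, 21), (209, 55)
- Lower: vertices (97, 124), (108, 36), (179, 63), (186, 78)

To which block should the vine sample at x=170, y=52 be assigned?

Upper

Cast a ray rightward from (170, 52). For each polygon, the edges (by vertex number in listed order) whose endpoints lie on opposite sides of y = 52, where each meets that height, and whether that is right or left of the point:
Central: no edge straddles that height → 0 crossings.
West: no edge straddles that height → 0 crossings.
Outer: no edge straddles that height → 0 crossings.
Upper: 3–4 at x≈121.7 (left), 5–6 at x≈207.9 (right) → 1 crossing.
Lower: 1–2 at x≈106.0 (left), 2–3 at x≈150.1 (left) → 0 crossings.
Only Upper has an odd count, so the point is inside Upper.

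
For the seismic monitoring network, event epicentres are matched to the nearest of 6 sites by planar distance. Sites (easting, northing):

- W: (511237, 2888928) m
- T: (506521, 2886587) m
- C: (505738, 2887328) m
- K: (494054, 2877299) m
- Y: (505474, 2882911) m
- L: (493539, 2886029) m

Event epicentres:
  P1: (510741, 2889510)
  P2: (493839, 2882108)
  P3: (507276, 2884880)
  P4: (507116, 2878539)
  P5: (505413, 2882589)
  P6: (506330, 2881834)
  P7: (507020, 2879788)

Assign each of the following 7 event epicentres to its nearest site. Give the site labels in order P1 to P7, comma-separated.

P1 → W (d²=584740.00)
P2 → L (d²=15464241.00)
P3 → T (d²=3483874.00)
P4 → Y (d²=21810548.00)
P5 → Y (d²=107405.00)
P6 → Y (d²=1892665.00)
P7 → Y (d²=12143245.00)

W, L, T, Y, Y, Y, Y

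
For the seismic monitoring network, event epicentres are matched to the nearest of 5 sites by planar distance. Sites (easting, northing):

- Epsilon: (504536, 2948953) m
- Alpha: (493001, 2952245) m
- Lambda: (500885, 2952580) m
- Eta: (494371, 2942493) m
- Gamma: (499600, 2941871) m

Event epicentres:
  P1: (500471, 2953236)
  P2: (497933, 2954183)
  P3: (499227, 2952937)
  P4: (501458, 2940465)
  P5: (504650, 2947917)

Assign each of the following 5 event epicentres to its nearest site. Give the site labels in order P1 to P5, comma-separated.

P1 → Lambda (d²=601732.00)
P2 → Lambda (d²=11283913.00)
P3 → Lambda (d²=2876413.00)
P4 → Gamma (d²=5429000.00)
P5 → Epsilon (d²=1086292.00)

Lambda, Lambda, Lambda, Gamma, Epsilon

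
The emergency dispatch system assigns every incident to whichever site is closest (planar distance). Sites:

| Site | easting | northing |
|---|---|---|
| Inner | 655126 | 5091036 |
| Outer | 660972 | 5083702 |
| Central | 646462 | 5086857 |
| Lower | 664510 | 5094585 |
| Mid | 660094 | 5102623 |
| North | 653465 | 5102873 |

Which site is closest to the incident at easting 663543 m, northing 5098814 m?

Squared distances to each site:
Inner: 131343173.000; Outer: 234982585.000; Central: 434730410.000; Lower: 18819530.000; Mid: 26404082.000; North: 118041565.000.
Minimum at Lower.

Lower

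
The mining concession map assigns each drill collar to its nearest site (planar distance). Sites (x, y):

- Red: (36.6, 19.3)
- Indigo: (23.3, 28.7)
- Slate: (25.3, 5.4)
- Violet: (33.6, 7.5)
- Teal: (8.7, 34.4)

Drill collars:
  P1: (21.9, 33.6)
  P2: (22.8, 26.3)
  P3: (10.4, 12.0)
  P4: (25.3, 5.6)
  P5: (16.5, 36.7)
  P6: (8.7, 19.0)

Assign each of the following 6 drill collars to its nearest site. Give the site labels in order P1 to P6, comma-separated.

P1 → Indigo (d²=25.97)
P2 → Indigo (d²=6.01)
P3 → Slate (d²=265.57)
P4 → Slate (d²=0.04)
P5 → Teal (d²=66.13)
P6 → Teal (d²=237.16)

Indigo, Indigo, Slate, Slate, Teal, Teal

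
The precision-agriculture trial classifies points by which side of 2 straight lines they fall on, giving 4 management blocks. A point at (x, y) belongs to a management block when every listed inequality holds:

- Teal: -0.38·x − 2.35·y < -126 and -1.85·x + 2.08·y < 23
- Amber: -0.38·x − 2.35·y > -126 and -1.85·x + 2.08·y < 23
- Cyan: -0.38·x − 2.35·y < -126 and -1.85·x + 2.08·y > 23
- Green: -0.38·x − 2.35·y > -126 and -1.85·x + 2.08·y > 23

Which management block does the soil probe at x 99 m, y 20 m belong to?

Amber

-0.38·99 − 2.35·20 = -84.620, which is > -126
-1.85·99 + 2.08·20 = -141.550, which is < 23
This sign pattern matches Amber.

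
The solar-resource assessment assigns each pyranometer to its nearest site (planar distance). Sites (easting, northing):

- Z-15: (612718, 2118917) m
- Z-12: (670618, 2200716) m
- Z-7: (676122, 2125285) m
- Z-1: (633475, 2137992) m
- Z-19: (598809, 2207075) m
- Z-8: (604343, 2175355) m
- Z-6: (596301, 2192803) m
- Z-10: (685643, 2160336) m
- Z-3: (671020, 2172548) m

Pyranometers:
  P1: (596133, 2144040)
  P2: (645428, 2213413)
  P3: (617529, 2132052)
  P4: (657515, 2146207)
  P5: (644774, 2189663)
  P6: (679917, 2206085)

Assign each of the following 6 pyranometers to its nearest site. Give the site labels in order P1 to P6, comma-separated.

P1 → Z-15 (d²=906227354.00)
P2 → Z-12 (d²=795749909.00)
P3 → Z-15 (d²=195673946.00)
P4 → Z-1 (d²=645407825.00)
P5 → Z-12 (d²=790081145.00)
P6 → Z-12 (d²=115297562.00)

Z-15, Z-12, Z-15, Z-1, Z-12, Z-12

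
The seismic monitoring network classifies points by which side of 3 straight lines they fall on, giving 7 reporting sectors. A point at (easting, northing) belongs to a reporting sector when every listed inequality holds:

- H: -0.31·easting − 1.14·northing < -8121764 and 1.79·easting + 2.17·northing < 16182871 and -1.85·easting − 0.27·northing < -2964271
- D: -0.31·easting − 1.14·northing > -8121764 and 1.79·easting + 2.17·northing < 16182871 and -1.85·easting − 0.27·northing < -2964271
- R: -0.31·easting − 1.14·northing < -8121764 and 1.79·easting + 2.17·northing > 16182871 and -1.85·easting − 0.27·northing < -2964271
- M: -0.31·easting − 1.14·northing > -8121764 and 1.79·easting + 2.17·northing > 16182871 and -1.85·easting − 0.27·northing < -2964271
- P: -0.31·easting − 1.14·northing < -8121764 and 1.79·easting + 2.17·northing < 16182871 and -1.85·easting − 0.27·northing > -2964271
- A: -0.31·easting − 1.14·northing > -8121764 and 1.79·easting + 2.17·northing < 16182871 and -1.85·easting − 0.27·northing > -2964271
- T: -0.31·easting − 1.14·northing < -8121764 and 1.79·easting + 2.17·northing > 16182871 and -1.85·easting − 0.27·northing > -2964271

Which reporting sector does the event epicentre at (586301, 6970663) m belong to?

-0.31·586301 − 1.14·6970663 = -8128309.130, which is < -8121764
1.79·586301 + 2.17·6970663 = 16175817.500, which is < 16182871
-1.85·586301 − 0.27·6970663 = -2966735.860, which is < -2964271
This sign pattern matches H.

H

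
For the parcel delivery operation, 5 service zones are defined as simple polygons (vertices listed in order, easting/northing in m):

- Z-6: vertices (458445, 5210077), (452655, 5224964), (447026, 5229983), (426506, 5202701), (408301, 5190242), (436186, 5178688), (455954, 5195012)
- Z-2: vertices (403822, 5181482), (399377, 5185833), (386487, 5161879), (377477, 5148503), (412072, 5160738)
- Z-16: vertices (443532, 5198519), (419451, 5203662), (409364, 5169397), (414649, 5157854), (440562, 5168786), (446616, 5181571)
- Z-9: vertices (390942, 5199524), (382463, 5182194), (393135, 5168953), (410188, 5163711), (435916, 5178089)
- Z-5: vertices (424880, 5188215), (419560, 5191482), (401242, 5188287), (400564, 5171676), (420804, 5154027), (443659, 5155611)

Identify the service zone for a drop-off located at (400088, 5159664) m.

Z-2

Cast a ray rightward from (400088, 5159664). For each polygon, the edges (by vertex number in listed order) whose endpoints lie on opposite sides of northing = 5159664, where each meets that height, and whether that is right or left of the point:
Z-6: no edge straddles that height → 0 crossings.
Z-2: 3–4 at easting≈384995.0 (left), 4–5 at easting≈409035.2 (right) → 1 crossing.
Z-16: 3–4 at easting≈413820.3 (right), 4–5 at easting≈418939.4 (right) → 2 crossings.
Z-9: no edge straddles that height → 0 crossings.
Z-5: 4–5 at easting≈414339.4 (right), 6–1 at easting≈441324.6 (right) → 2 crossings.
Only Z-2 has an odd count, so the point is inside Z-2.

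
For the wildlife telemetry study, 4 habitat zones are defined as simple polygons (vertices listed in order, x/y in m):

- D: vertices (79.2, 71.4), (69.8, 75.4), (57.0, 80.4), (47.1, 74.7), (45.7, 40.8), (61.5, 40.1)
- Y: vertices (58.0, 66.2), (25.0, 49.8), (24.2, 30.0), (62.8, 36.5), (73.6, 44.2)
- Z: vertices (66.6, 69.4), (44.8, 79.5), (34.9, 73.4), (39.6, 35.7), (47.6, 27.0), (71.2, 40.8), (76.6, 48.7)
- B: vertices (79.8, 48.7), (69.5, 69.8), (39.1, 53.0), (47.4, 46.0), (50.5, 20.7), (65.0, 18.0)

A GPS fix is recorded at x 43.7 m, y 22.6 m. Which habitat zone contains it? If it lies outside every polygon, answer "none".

Cast a ray rightward from (43.7, 22.6). For each polygon, the edges (by vertex number in listed order) whose endpoints lie on opposite sides of y = 22.6, where each meets that height, and whether that is right or left of the point:
D: no edge straddles that height → 0 crossings.
Y: no edge straddles that height → 0 crossings.
Z: no edge straddles that height → 0 crossings.
B: 4–5 at x≈50.27 (right), 6–1 at x≈67.22 (right) → 2 crossings.
All counts are even, so the point lies outside every listed polygon.

none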